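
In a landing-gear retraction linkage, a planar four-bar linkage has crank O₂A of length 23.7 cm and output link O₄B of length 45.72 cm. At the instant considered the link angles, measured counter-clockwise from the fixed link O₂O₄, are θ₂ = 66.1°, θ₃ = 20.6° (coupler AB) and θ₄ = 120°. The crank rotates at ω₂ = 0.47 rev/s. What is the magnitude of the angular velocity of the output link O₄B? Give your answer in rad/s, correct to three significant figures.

ω₂ = 2.953 rad/s (from 0.47 rev/s).
Differentiating the loop-closure r₂e^{iθ₂}+r₃e^{iθ₃}=r₁+r₄e^{iθ₄} gives r₂ω₂e^{iθ₂}+r₃ω₃e^{iθ₃}=r₄ω₄e^{iθ₄}.
Eliminating the other unknown: ω₄ = r₂ω₂ sin(θ₂−θ₃) / [r₄ sin(θ₄−θ₃)].
Numerator sine = +0.71325; denominator sine = +0.98657.
Result = 0.237·2.953·(+0.71325) / (0.4572·(+0.98657)) = +1.1067 rad/s; magnitude 1.1067 rad/s.

1.11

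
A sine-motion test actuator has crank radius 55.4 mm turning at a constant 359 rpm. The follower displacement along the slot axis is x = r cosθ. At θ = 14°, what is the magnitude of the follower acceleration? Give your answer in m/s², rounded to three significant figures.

ω = 37.59 rad/s (from 359 rpm).
x = r cosθ ⇒ ẍ = −rω² cosθ (ω constant).
|a| = rω²|cosθ| = 0.0554·(37.59)²·|cos 14°| = 75.973 m/s².

76.0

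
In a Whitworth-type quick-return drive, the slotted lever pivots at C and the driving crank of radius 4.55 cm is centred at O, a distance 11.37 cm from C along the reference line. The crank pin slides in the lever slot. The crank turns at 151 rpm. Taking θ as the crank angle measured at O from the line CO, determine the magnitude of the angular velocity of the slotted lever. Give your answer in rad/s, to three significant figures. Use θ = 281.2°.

2.86

ω = 15.81 rad/s (from 151 rpm).
Crank pin A relative to C: A = (d + r cosθ, r sinθ); lever angle φ = atan2(r sinθ, d + r cosθ).
Differentiating tanφ: φ̇ = rω(d cosθ + r)/(d² + r² + 2dr cosθ).
d² + r² + 2dr cosθ = |CA|² = 0.0170076 m²;  d cosθ + r = +0.067584 m.
|ω_lever| = |0.0455·15.81·+0.067584| / 0.0170076 = 2.859 rad/s.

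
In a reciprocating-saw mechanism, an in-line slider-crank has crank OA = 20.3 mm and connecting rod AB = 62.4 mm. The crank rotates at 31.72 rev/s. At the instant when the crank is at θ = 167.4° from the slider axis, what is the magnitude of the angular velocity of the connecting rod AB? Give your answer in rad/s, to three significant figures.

63.4

ω = 199.3 rad/s (converted from 31.72 rev/s).
The rod makes angle φ with the slider axis where L sinφ = r sinθ; differentiating, L cosφ·φ̇ = r ω cosθ.
L cosφ = √(L² − r² sin²θ) = 0.062243 m.
|ω_rod| = r ω |cosθ| / √(L² − r² sin²θ) = 0.0203·199.3·0.97592/0.062243 = 63.436 rad/s.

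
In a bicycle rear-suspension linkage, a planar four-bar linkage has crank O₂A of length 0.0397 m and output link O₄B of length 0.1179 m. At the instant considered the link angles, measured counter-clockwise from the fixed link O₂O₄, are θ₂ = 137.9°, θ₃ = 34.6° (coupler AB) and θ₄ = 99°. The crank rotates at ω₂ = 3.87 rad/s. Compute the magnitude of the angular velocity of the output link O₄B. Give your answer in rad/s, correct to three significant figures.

1.41

ω₂ = 3.87 rad/s
Differentiating the loop-closure r₂e^{iθ₂}+r₃e^{iθ₃}=r₁+r₄e^{iθ₄} gives r₂ω₂e^{iθ₂}+r₃ω₃e^{iθ₃}=r₄ω₄e^{iθ₄}.
Eliminating the other unknown: ω₄ = r₂ω₂ sin(θ₂−θ₃) / [r₄ sin(θ₄−θ₃)].
Numerator sine = +0.97318; denominator sine = +0.90183.
Result = 0.0397·3.87·(+0.97318) / (0.1179·(+0.90183)) = +1.4062 rad/s; magnitude 1.4062 rad/s.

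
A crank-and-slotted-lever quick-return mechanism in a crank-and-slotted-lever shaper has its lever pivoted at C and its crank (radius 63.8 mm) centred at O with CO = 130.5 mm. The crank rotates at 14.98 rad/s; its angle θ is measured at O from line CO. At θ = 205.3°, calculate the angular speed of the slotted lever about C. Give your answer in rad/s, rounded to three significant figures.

8.56

ω = 14.98 rad/s
Crank pin A relative to C: A = (d + r cosθ, r sinθ); lever angle φ = atan2(r sinθ, d + r cosθ).
Differentiating tanφ: φ̇ = rω(d cosθ + r)/(d² + r² + 2dr cosθ).
d² + r² + 2dr cosθ = |CA|² = 0.00604609 m²;  d cosθ + r = -0.054183 m.
|ω_lever| = |0.0638·14.98·-0.054183| / 0.00604609 = 8.5648 rad/s.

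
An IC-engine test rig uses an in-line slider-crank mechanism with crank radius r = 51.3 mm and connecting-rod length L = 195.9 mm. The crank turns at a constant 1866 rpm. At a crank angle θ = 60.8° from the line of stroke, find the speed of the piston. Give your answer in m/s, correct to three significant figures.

9.90

ω = 2π·1866/60 = 195.4 rad/s
For an in-line slider-crank, x = r cosθ + √(L² − r² sin²θ), so v = −rω sinθ·[1 + r cosθ/√(L² − r² sin²θ)].
With r = 0.0513 m, L = 0.1959 m, θ = 60.8°: √(L² − r² sin²θ) = 0.19071 m.
v = −0.0513·195.4·0.87292·[1 + 0.0513·0.48786/0.19071] = -9.8988 m/s.
|v| = 9.8988 m/s.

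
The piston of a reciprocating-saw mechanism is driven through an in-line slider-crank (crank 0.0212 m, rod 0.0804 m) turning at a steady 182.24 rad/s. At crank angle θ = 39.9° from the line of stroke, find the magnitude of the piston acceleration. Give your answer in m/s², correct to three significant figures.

577

ω = 182.2 rad/s
x(θ) = r cosθ + √(L² − r² sin²θ); with ω constant, a = ω²·d²x/dθ².
d²x/dθ² = −r cosθ − r²(cos2θ)/√u − r⁴ sin²2θ/(4u^{3/2}),  u = L² − r² sin²θ = 0.00627923 m².
Substituting r = 0.0212 m, L = 0.0804 m, θ = 39.9°: d²x/dθ² = -0.017367 m.
a = ω²·d²x/dθ² = (182.2)²·(-0.017367) = -576.77 m/s²;  |a| = 576.77 m/s².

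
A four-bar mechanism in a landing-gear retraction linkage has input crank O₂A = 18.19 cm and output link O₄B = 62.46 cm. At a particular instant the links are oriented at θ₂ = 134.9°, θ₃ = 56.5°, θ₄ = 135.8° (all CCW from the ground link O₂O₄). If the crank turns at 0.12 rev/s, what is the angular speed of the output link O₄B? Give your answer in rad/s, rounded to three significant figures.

ω₂ = 0.754 rad/s (from 0.12 rev/s).
Differentiating the loop-closure r₂e^{iθ₂}+r₃e^{iθ₃}=r₁+r₄e^{iθ₄} gives r₂ω₂e^{iθ₂}+r₃ω₃e^{iθ₃}=r₄ω₄e^{iθ₄}.
Eliminating the other unknown: ω₄ = r₂ω₂ sin(θ₂−θ₃) / [r₄ sin(θ₄−θ₃)].
Numerator sine = +0.97958; denominator sine = +0.98261.
Result = 0.1819·0.754·(+0.97958) / (0.6246·(+0.98261)) = +0.2189 rad/s; magnitude 0.2189 rad/s.

0.219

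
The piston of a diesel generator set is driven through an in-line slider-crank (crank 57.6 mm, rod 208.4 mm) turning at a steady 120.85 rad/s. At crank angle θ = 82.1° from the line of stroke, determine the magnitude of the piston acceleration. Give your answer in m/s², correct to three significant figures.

ω = 120.8 rad/s
x(θ) = r cosθ + √(L² − r² sin²θ); with ω constant, a = ω²·d²x/dθ².
d²x/dθ² = −r cosθ − r²(cos2θ)/√u − r⁴ sin²2θ/(4u^{3/2}),  u = L² − r² sin²θ = 0.0401755 m².
Substituting r = 0.0576 m, L = 0.2084 m, θ = 82.1°: d²x/dθ² = +0.007985 m.
a = ω²·d²x/dθ² = (120.8)²·(+0.007985) = +116.62 m/s²;  |a| = 116.62 m/s².

117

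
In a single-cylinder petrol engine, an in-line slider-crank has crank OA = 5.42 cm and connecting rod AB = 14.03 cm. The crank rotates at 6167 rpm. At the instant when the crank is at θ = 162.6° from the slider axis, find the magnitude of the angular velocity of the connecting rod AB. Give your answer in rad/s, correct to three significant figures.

240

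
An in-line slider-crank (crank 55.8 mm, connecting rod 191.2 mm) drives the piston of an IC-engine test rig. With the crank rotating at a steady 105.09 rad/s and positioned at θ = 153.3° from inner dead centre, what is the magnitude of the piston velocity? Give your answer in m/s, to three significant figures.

ω = 105.1 rad/s
For an in-line slider-crank, x = r cosθ + √(L² − r² sin²θ), so v = −rω sinθ·[1 + r cosθ/√(L² − r² sin²θ)].
With r = 0.0558 m, L = 0.1912 m, θ = 153.3°: √(L² − r² sin²θ) = 0.18955 m.
v = −0.0558·105.1·0.44932·[1 + 0.0558·-0.89337/0.18955] = -1.9419 m/s.
|v| = 1.9419 m/s.

1.94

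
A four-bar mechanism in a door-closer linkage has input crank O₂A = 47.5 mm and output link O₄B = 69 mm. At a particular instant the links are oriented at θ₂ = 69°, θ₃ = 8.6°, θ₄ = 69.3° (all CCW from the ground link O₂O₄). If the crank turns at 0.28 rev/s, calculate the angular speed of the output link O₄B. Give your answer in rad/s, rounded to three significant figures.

1.21

ω₂ = 1.759 rad/s (from 0.28 rev/s).
Differentiating the loop-closure r₂e^{iθ₂}+r₃e^{iθ₃}=r₁+r₄e^{iθ₄} gives r₂ω₂e^{iθ₂}+r₃ω₃e^{iθ₃}=r₄ω₄e^{iθ₄}.
Eliminating the other unknown: ω₄ = r₂ω₂ sin(θ₂−θ₃) / [r₄ sin(θ₄−θ₃)].
Numerator sine = +0.86949; denominator sine = +0.87207.
Result = 0.0475·1.759·(+0.86949) / (0.069·(+0.87207)) = +1.2075 rad/s; magnitude 1.2075 rad/s.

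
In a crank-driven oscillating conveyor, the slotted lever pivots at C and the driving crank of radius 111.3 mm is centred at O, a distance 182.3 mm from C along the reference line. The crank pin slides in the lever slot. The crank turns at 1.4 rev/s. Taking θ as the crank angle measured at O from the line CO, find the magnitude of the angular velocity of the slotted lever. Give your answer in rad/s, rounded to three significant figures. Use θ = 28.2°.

ω = 8.796 rad/s (from 1.4 rev/s).
Crank pin A relative to C: A = (d + r cosθ, r sinθ); lever angle φ = atan2(r sinθ, d + r cosθ).
Differentiating tanφ: φ̇ = rω(d cosθ + r)/(d² + r² + 2dr cosθ).
d² + r² + 2dr cosθ = |CA|² = 0.0813843 m²;  d cosθ + r = +0.27196 m.
|ω_lever| = |0.1113·8.796·+0.27196| / 0.0813843 = 3.2717 rad/s.

3.27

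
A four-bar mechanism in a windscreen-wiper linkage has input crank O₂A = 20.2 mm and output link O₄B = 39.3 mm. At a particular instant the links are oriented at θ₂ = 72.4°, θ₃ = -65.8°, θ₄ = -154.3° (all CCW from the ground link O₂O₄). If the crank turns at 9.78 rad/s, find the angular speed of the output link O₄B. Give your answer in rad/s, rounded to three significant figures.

ω₂ = 9.78 rad/s
Differentiating the loop-closure r₂e^{iθ₂}+r₃e^{iθ₃}=r₁+r₄e^{iθ₄} gives r₂ω₂e^{iθ₂}+r₃ω₃e^{iθ₃}=r₄ω₄e^{iθ₄}.
Eliminating the other unknown: ω₄ = r₂ω₂ sin(θ₂−θ₃) / [r₄ sin(θ₄−θ₃)].
Numerator sine = +0.66653; denominator sine = -0.99966.
Result = 0.0202·9.78·(+0.66653) / (0.0393·(-0.99966)) = -3.3517 rad/s; magnitude 3.3517 rad/s.

3.35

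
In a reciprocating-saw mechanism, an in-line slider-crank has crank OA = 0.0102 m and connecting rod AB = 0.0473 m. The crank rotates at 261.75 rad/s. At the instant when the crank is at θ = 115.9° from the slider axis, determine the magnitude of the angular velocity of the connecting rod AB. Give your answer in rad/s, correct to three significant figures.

25.1

ω = 261.8 rad/s
The rod makes angle φ with the slider axis where L sinφ = r sinθ; differentiating, L cosφ·φ̇ = r ω cosθ.
L cosφ = √(L² − r² sin²θ) = 0.046402 m.
|ω_rod| = r ω |cosθ| / √(L² − r² sin²θ) = 0.0102·261.8·0.43680/0.046402 = 25.133 rad/s.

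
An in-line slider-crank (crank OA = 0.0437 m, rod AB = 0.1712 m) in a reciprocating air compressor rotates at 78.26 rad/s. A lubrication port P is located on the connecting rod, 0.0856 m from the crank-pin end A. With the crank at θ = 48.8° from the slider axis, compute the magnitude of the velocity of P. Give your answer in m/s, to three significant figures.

3.01

ω = 78.26 rad/s.  Crank-pin speed |V_A| = rω = 3.42 m/s, perpendicular to OA.
Rod angle: sinφ = −(r/L) sinθ ⇒ φ = -11.073°; ω_rod = −rω cosθ/√(L²−r²sin²θ) = -13.408 rad/s.
V_P = V_A + ω_rod × AP, with AP = 0.0856 m along the rod.
Components: V_Px = −rω sinθ − a·ω_rod·sinφ = -2.7937 m/s;  V_Py = rω cosθ + a·ω_rod·cosφ = +1.1263 m/s.
|V_P| = √(V_Px² + V_Py²) = 3.0122 m/s.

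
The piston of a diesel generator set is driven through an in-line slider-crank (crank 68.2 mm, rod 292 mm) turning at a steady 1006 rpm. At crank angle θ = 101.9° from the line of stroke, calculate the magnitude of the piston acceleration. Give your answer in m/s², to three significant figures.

322

ω = 2π·1006/60 = 105.3 rad/s
x(θ) = r cosθ + √(L² − r² sin²θ); with ω constant, a = ω²·d²x/dθ².
d²x/dθ² = −r cosθ − r²(cos2θ)/√u − r⁴ sin²2θ/(4u^{3/2}),  u = L² − r² sin²θ = 0.0808105 m².
Substituting r = 0.0682 m, L = 0.292 m, θ = 101.9°: d²x/dθ² = +0.028995 m.
a = ω²·d²x/dθ² = (105.3)²·(+0.028995) = +321.8 m/s²;  |a| = 321.8 m/s².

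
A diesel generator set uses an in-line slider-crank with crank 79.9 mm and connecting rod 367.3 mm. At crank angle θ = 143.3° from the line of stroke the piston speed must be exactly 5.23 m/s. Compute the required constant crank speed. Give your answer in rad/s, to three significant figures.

For an in-line slider-crank, |v_piston| = rω|sinθ|·[1 + r cosθ/√(L² − r² sin²θ)].
With r = 0.0799 m, L = 0.3673 m, θ = 143.3°: the bracketed kinematic factor |dx/dθ| = 0.039351 m.
ω = v/|dx/dθ| = 5.23/0.039351 = 132.91 rad/s.

133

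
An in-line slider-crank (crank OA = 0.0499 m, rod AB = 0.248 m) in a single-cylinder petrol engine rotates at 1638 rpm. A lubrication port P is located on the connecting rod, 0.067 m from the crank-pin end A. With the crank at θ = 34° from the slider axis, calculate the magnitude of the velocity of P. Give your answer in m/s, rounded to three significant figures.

7.20

ω = 171.5 rad/s.  Crank-pin speed |V_A| = rω = 8.5594 m/s, perpendicular to OA.
Rod angle: sinφ = −(r/L) sinθ ⇒ φ = -6.460°; ω_rod = −rω cosθ/√(L²−r²sin²θ) = -28.796 rad/s.
V_P = V_A + ω_rod × AP, with AP = 0.067 m along the rod.
Components: V_Px = −rω sinθ − a·ω_rod·sinφ = -5.0034 m/s;  V_Py = rω cosθ + a·ω_rod·cosφ = +5.179 m/s.
|V_P| = √(V_Px² + V_Py²) = 7.2011 m/s.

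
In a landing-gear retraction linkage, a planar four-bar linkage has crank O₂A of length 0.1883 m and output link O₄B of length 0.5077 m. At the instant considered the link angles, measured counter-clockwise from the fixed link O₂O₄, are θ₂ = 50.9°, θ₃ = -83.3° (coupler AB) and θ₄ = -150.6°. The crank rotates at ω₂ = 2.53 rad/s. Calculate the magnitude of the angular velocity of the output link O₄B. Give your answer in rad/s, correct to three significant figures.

ω₂ = 2.53 rad/s
Differentiating the loop-closure r₂e^{iθ₂}+r₃e^{iθ₃}=r₁+r₄e^{iθ₄} gives r₂ω₂e^{iθ₂}+r₃ω₃e^{iθ₃}=r₄ω₄e^{iθ₄}.
Eliminating the other unknown: ω₄ = r₂ω₂ sin(θ₂−θ₃) / [r₄ sin(θ₄−θ₃)].
Numerator sine = +0.71691; denominator sine = -0.92254.
Result = 0.1883·2.53·(+0.71691) / (0.5077·(-0.92254)) = -0.7292 rad/s; magnitude 0.7292 rad/s.

0.729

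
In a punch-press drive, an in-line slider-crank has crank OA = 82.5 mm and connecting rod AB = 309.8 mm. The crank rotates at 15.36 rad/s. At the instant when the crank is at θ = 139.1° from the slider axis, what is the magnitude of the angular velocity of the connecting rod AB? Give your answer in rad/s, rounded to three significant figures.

ω = 15.36 rad/s
The rod makes angle φ with the slider axis where L sinφ = r sinθ; differentiating, L cosφ·φ̇ = r ω cosθ.
L cosφ = √(L² − r² sin²θ) = 0.30505 m.
|ω_rod| = r ω |cosθ| / √(L² − r² sin²θ) = 0.0825·15.36·0.75585/0.30505 = 3.1398 rad/s.

3.14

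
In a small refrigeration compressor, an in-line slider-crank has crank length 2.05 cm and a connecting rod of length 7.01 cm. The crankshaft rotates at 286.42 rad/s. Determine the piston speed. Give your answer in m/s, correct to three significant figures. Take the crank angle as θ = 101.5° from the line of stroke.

ω = 286.4 rad/s
For an in-line slider-crank, x = r cosθ + √(L² − r² sin²θ), so v = −rω sinθ·[1 + r cosθ/√(L² − r² sin²θ)].
With r = 0.0205 m, L = 0.0701 m, θ = 101.5°: √(L² − r² sin²θ) = 0.06716 m.
v = −0.0205·286.4·0.97992·[1 + 0.0205·-0.19937/0.06716] = -5.4036 m/s.
|v| = 5.4036 m/s.

5.40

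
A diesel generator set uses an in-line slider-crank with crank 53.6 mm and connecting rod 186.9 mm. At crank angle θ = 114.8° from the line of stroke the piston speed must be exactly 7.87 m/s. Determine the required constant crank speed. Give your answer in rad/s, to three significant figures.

185

For an in-line slider-crank, |v_piston| = rω|sinθ|·[1 + r cosθ/√(L² − r² sin²θ)].
With r = 0.0536 m, L = 0.1869 m, θ = 114.8°: the bracketed kinematic factor |dx/dθ| = 0.042595 m.
ω = v/|dx/dθ| = 7.87/0.042595 = 184.76 rad/s.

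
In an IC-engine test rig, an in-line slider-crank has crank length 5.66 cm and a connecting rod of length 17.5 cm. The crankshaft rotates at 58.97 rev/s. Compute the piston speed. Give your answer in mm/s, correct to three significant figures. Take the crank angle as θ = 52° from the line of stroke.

ω = 2π·59 = 370.5 rad/s
For an in-line slider-crank, x = r cosθ + √(L² − r² sin²θ), so v = −rω sinθ·[1 + r cosθ/√(L² − r² sin²θ)].
With r = 0.0566 m, L = 0.175 m, θ = 52°: √(L² − r² sin²θ) = 0.16922 m.
v = −0.0566·370.5·0.78801·[1 + 0.0566·0.61566/0.16922] = -19.929 m/s.
|v| = 19.929 m/s = 19929 mm/s.

19900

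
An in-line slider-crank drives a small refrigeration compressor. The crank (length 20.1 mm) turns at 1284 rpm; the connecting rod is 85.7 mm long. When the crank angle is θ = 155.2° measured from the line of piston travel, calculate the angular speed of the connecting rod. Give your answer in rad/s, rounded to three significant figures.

28.8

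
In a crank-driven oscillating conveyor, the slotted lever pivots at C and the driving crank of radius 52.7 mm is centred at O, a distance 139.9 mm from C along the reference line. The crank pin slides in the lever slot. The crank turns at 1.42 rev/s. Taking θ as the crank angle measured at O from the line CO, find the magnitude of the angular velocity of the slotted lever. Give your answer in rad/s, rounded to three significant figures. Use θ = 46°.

ω = 8.922 rad/s (from 1.42 rev/s).
Crank pin A relative to C: A = (d + r cosθ, r sinθ); lever angle φ = atan2(r sinθ, d + r cosθ).
Differentiating tanφ: φ̇ = rω(d cosθ + r)/(d² + r² + 2dr cosθ).
d² + r² + 2dr cosθ = |CA|² = 0.0325924 m²;  d cosθ + r = +0.14988 m.
|ω_lever| = |0.0527·8.922·+0.14988| / 0.0325924 = 2.1623 rad/s.

2.16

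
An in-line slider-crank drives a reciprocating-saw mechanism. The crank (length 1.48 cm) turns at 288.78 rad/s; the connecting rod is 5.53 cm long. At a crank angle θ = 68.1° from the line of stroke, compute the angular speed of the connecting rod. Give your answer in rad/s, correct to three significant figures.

29.8

ω = 288.8 rad/s
The rod makes angle φ with the slider axis where L sinφ = r sinθ; differentiating, L cosφ·φ̇ = r ω cosθ.
L cosφ = √(L² − r² sin²θ) = 0.053568 m.
|ω_rod| = r ω |cosθ| / √(L² − r² sin²θ) = 0.0148·288.8·0.37299/0.053568 = 29.759 rad/s.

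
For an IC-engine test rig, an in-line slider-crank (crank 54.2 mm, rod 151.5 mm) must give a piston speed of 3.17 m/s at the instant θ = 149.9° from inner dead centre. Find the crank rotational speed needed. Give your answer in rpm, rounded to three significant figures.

1620

For an in-line slider-crank, |v_piston| = rω|sinθ|·[1 + r cosθ/√(L² − r² sin²θ)].
With r = 0.0542 m, L = 0.1515 m, θ = 149.9°: the bracketed kinematic factor |dx/dθ| = 0.01863 m.
ω = v/|dx/dθ| = 3.17/0.01863 = 170.16 rad/s.
N = 60ω/(2π) = 1624.9 rpm.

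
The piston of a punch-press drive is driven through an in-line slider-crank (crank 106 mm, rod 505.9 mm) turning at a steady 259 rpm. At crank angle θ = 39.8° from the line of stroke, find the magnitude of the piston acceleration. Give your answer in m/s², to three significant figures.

ω = 2π·259/60 = 27.12 rad/s
x(θ) = r cosθ + √(L² − r² sin²θ); with ω constant, a = ω²·d²x/dθ².
d²x/dθ² = −r cosθ − r²(cos2θ)/√u − r⁴ sin²2θ/(4u^{3/2}),  u = L² − r² sin²θ = 0.251331 m².
Substituting r = 0.106 m, L = 0.5059 m, θ = 39.8°: d²x/dθ² = -0.085726 m.
a = ω²·d²x/dθ² = (27.12)²·(-0.085726) = -63.062 m/s²;  |a| = 63.062 m/s².

63.1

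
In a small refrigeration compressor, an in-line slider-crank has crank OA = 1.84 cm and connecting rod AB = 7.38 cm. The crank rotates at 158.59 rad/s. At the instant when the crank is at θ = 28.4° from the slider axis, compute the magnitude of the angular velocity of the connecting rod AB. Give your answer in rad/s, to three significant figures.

35.0

ω = 158.6 rad/s
The rod makes angle φ with the slider axis where L sinφ = r sinθ; differentiating, L cosφ·φ̇ = r ω cosθ.
L cosφ = √(L² − r² sin²θ) = 0.073279 m.
|ω_rod| = r ω |cosθ| / √(L² − r² sin²θ) = 0.0184·158.6·0.87965/0.073279 = 35.029 rad/s.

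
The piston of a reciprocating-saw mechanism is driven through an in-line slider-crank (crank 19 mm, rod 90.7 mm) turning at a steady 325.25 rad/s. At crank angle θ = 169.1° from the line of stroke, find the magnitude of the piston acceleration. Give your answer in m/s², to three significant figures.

1580

ω = 325.2 rad/s
x(θ) = r cosθ + √(L² − r² sin²θ); with ω constant, a = ω²·d²x/dθ².
d²x/dθ² = −r cosθ − r²(cos2θ)/√u − r⁴ sin²2θ/(4u^{3/2}),  u = L² − r² sin²θ = 0.00821358 m².
Substituting r = 0.019 m, L = 0.0907 m, θ = 169.1°: d²x/dθ² = +0.014953 m.
a = ω²·d²x/dθ² = (325.2)²·(+0.014953) = +1581.8 m/s²;  |a| = 1581.8 m/s².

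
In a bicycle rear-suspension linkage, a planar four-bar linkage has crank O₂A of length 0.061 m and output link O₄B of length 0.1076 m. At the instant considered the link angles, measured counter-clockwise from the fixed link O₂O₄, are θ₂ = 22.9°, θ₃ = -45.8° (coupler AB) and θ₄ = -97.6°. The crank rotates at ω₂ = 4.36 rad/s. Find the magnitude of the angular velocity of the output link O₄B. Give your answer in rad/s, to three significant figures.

2.93

ω₂ = 4.36 rad/s
Differentiating the loop-closure r₂e^{iθ₂}+r₃e^{iθ₃}=r₁+r₄e^{iθ₄} gives r₂ω₂e^{iθ₂}+r₃ω₃e^{iθ₃}=r₄ω₄e^{iθ₄}.
Eliminating the other unknown: ω₄ = r₂ω₂ sin(θ₂−θ₃) / [r₄ sin(θ₄−θ₃)].
Numerator sine = +0.93169; denominator sine = -0.78586.
Result = 0.061·4.36·(+0.93169) / (0.1076·(-0.78586)) = -2.9304 rad/s; magnitude 2.9304 rad/s.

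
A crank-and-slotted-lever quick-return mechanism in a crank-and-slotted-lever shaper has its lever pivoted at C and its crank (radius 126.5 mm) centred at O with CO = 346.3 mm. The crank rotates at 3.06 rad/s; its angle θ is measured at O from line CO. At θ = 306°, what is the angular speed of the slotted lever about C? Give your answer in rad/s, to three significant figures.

0.682

ω = 3.06 rad/s
Crank pin A relative to C: A = (d + r cosθ, r sinθ); lever angle φ = atan2(r sinθ, d + r cosθ).
Differentiating tanφ: φ̇ = rω(d cosθ + r)/(d² + r² + 2dr cosθ).
d² + r² + 2dr cosθ = |CA|² = 0.187424 m²;  d cosθ + r = +0.33005 m.
|ω_lever| = |0.1265·3.06·+0.33005| / 0.187424 = 0.68166 rad/s.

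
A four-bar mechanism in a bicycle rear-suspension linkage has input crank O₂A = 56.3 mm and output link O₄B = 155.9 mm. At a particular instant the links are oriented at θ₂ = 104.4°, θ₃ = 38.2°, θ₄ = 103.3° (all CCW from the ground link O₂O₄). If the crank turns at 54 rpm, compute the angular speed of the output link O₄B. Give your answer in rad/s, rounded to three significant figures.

2.06

ω₂ = 5.655 rad/s (from 54 rpm).
Differentiating the loop-closure r₂e^{iθ₂}+r₃e^{iθ₃}=r₁+r₄e^{iθ₄} gives r₂ω₂e^{iθ₂}+r₃ω₃e^{iθ₃}=r₄ω₄e^{iθ₄}.
Eliminating the other unknown: ω₄ = r₂ω₂ sin(θ₂−θ₃) / [r₄ sin(θ₄−θ₃)].
Numerator sine = +0.91496; denominator sine = +0.90704.
Result = 0.0563·5.655·(+0.91496) / (0.1559·(+0.90704)) = +2.06 rad/s; magnitude 2.06 rad/s.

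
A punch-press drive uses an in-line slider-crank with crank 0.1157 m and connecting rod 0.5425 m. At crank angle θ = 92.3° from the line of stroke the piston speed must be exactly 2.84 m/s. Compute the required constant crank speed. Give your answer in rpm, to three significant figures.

237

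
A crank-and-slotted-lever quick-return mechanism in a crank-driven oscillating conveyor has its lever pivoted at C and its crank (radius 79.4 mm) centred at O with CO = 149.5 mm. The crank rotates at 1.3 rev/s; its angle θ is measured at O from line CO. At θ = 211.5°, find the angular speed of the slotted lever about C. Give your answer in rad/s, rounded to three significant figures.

3.71

ω = 8.168 rad/s (from 1.3 rev/s).
Crank pin A relative to C: A = (d + r cosθ, r sinθ); lever angle φ = atan2(r sinθ, d + r cosθ).
Differentiating tanφ: φ̇ = rω(d cosθ + r)/(d² + r² + 2dr cosθ).
d² + r² + 2dr cosθ = |CA|² = 0.00841242 m²;  d cosθ + r = -0.04807 m.
|ω_lever| = |0.0794·8.168·-0.04807| / 0.00841242 = 3.7059 rad/s.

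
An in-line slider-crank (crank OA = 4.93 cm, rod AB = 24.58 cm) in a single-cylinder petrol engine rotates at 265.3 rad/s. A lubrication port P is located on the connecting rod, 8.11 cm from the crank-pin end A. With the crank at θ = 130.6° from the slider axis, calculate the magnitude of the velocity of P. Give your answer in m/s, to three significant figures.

ω = 265.3 rad/s.  Crank-pin speed |V_A| = rω = 13.079 m/s, perpendicular to OA.
Rod angle: sinφ = −(r/L) sinθ ⇒ φ = -8.759°; ω_rod = −rω cosθ/√(L²−r²sin²θ) = +35.037 rad/s.
V_P = V_A + ω_rod × AP, with AP = 0.0811 m along the rod.
Components: V_Px = −rω sinθ − a·ω_rod·sinφ = -9.498 m/s;  V_Py = rω cosθ + a·ω_rod·cosφ = -5.7033 m/s.
|V_P| = √(V_Px² + V_Py²) = 11.079 m/s.

11.1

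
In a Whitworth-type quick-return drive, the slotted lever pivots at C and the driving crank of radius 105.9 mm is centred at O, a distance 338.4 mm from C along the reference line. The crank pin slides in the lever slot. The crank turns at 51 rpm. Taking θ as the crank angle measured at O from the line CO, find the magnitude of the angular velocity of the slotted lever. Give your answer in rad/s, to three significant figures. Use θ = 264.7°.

0.354

ω = 5.341 rad/s (from 51 rpm).
Crank pin A relative to C: A = (d + r cosθ, r sinθ); lever angle φ = atan2(r sinθ, d + r cosθ).
Differentiating tanφ: φ̇ = rω(d cosθ + r)/(d² + r² + 2dr cosθ).
d² + r² + 2dr cosθ = |CA|² = 0.119109 m²;  d cosθ + r = +0.074642 m.
|ω_lever| = |0.1059·5.341·+0.074642| / 0.119109 = 0.35443 rad/s.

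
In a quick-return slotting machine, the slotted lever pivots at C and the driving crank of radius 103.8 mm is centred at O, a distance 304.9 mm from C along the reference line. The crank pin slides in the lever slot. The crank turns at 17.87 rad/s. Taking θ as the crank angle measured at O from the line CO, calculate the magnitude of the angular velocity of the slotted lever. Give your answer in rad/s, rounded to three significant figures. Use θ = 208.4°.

ω = 17.87 rad/s
Crank pin A relative to C: A = (d + r cosθ, r sinθ); lever angle φ = atan2(r sinθ, d + r cosθ).
Differentiating tanφ: φ̇ = rω(d cosθ + r)/(d² + r² + 2dr cosθ).
d² + r² + 2dr cosθ = |CA|² = 0.0480591 m²;  d cosθ + r = -0.1644 m.
|ω_lever| = |0.1038·17.87·-0.1644| / 0.0480591 = 6.3454 rad/s.

6.35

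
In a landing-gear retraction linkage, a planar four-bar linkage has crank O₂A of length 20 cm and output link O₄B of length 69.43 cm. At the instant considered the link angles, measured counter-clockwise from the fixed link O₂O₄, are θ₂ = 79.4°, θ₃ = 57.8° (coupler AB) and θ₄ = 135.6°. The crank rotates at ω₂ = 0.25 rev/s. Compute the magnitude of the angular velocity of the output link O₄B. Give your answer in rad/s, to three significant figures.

ω₂ = 1.571 rad/s (from 0.25 rev/s).
Differentiating the loop-closure r₂e^{iθ₂}+r₃e^{iθ₃}=r₁+r₄e^{iθ₄} gives r₂ω₂e^{iθ₂}+r₃ω₃e^{iθ₃}=r₄ω₄e^{iθ₄}.
Eliminating the other unknown: ω₄ = r₂ω₂ sin(θ₂−θ₃) / [r₄ sin(θ₄−θ₃)].
Numerator sine = +0.36812; denominator sine = +0.97742.
Result = 0.2·1.571·(+0.36812) / (0.6943·(+0.97742)) = +0.17042 rad/s; magnitude 0.17042 rad/s.

0.170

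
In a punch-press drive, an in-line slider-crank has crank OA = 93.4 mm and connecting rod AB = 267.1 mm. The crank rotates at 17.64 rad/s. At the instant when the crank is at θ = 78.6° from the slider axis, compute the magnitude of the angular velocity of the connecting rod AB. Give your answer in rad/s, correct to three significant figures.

ω = 17.64 rad/s
The rod makes angle φ with the slider axis where L sinφ = r sinθ; differentiating, L cosφ·φ̇ = r ω cosθ.
L cosφ = √(L² − r² sin²θ) = 0.25092 m.
|ω_rod| = r ω |cosθ| / √(L² − r² sin²θ) = 0.0934·17.64·0.19766/0.25092 = 1.2979 rad/s.

1.30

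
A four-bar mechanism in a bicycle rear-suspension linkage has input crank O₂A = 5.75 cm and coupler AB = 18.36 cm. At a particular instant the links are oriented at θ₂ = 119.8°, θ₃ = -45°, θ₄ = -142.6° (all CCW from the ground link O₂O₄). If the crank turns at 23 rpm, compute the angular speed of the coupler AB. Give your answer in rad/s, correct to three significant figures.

ω₂ = 2.409 rad/s (from 23 rpm).
Differentiating the loop-closure r₂e^{iθ₂}+r₃e^{iθ₃}=r₁+r₄e^{iθ₄} gives r₂ω₂e^{iθ₂}+r₃ω₃e^{iθ₃}=r₄ω₄e^{iθ₄}.
Eliminating the other unknown: ω₃ = r₂ω₂ sin(θ₄−θ₂) / [r₃ sin(θ₃−θ₄)].
Numerator sine = +0.99122; denominator sine = +0.99122.
Result = 0.0575·2.409·(+0.99122) / (0.1836·(+0.99122)) = +0.75431 rad/s; magnitude 0.75431 rad/s.

0.754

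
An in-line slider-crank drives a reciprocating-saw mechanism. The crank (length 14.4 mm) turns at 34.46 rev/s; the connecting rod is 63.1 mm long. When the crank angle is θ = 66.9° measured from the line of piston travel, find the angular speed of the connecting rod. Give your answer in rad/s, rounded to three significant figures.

19.8

ω = 216.5 rad/s (converted from 34.46 rev/s).
The rod makes angle φ with the slider axis where L sinφ = r sinθ; differentiating, L cosφ·φ̇ = r ω cosθ.
L cosφ = √(L² − r² sin²θ) = 0.061694 m.
|ω_rod| = r ω |cosθ| / √(L² − r² sin²θ) = 0.0144·216.5·0.39234/0.061694 = 19.828 rad/s.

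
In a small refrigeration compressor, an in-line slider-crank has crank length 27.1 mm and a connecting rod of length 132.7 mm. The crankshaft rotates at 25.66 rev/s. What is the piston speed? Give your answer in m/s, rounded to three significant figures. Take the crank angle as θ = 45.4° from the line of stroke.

3.56

ω = 2π·25.7 = 161.2 rad/s
For an in-line slider-crank, x = r cosθ + √(L² − r² sin²θ), so v = −rω sinθ·[1 + r cosθ/√(L² − r² sin²θ)].
With r = 0.0271 m, L = 0.1327 m, θ = 45.4°: √(L² − r² sin²θ) = 0.13129 m.
v = −0.0271·161.2·0.71203·[1 + 0.0271·0.70215/0.13129] = -3.5619 m/s.
|v| = 3.5619 m/s.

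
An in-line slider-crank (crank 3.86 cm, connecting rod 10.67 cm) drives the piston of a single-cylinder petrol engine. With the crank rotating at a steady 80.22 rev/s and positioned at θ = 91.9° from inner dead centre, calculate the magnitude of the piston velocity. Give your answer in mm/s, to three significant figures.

19200

ω = 2π·80.2 = 504 rad/s
For an in-line slider-crank, x = r cosθ + √(L² − r² sin²θ), so v = −rω sinθ·[1 + r cosθ/√(L² − r² sin²θ)].
With r = 0.0386 m, L = 0.1067 m, θ = 91.9°: √(L² − r² sin²θ) = 0.099481 m.
v = −0.0386·504·0.99945·[1 + 0.0386·-0.03316/0.099481] = -19.195 m/s.
|v| = 19.195 m/s = 19195 mm/s.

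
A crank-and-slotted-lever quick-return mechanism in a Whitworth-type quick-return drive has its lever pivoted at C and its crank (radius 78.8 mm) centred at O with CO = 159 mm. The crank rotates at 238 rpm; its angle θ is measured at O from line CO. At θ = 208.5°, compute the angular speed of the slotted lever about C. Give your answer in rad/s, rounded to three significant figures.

ω = 24.92 rad/s (from 238 rpm).
Crank pin A relative to C: A = (d + r cosθ, r sinθ); lever angle φ = atan2(r sinθ, d + r cosθ).
Differentiating tanφ: φ̇ = rω(d cosθ + r)/(d² + r² + 2dr cosθ).
d² + r² + 2dr cosθ = |CA|² = 0.00946869 m²;  d cosθ + r = -0.060932 m.
|ω_lever| = |0.0788·24.92·-0.060932| / 0.00946869 = 12.638 rad/s.

12.6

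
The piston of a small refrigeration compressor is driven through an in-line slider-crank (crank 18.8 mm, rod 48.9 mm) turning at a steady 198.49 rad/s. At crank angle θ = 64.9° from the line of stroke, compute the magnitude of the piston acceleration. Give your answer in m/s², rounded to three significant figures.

ω = 198.5 rad/s
x(θ) = r cosθ + √(L² − r² sin²θ); with ω constant, a = ω²·d²x/dθ².
d²x/dθ² = −r cosθ − r²(cos2θ)/√u − r⁴ sin²2θ/(4u^{3/2}),  u = L² − r² sin²θ = 0.00210137 m².
Substituting r = 0.0188 m, L = 0.0489 m, θ = 64.9°: d²x/dθ² = -0.003231 m.
a = ω²·d²x/dθ² = (198.5)²·(-0.003231) = -127.29 m/s²;  |a| = 127.29 m/s².

127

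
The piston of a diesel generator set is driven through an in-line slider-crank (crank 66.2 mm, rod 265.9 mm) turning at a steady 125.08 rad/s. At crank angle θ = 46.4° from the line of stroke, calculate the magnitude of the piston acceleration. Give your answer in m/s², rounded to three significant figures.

ω = 125.1 rad/s
x(θ) = r cosθ + √(L² − r² sin²θ); with ω constant, a = ω²·d²x/dθ².
d²x/dθ² = −r cosθ − r²(cos2θ)/√u − r⁴ sin²2θ/(4u^{3/2}),  u = L² − r² sin²θ = 0.0684045 m².
Substituting r = 0.0662 m, L = 0.2659 m, θ = 46.4°: d²x/dθ² = -0.045102 m.
a = ω²·d²x/dθ² = (125.1)²·(-0.045102) = -705.62 m/s²;  |a| = 705.62 m/s².

706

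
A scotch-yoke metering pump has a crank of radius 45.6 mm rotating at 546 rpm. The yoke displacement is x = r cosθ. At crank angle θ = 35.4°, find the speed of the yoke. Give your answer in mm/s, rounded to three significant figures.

ω = 57.18 rad/s (from 546 rpm).
x = r cosθ ⇒ ẋ = −rω sinθ.
|v| = rω|sinθ| = 0.0456·57.18·|sin 35.4°| = 1.5103 m/s = 1510.3 mm/s.

1510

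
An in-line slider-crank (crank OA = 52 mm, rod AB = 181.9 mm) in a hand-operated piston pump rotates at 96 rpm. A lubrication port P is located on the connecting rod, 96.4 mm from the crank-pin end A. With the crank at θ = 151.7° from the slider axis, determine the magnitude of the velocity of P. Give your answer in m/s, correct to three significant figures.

0.305

ω = 10.05 rad/s.  Crank-pin speed |V_A| = rω = 0.52276 m/s, perpendicular to OA.
Rod angle: sinφ = −(r/L) sinθ ⇒ φ = -7.789°; ω_rod = −rω cosθ/√(L²−r²sin²θ) = +2.554 rad/s.
V_P = V_A + ω_rod × AP, with AP = 0.0964 m along the rod.
Components: V_Px = −rω sinθ − a·ω_rod·sinφ = -0.21447 m/s;  V_Py = rω cosθ + a·ω_rod·cosφ = -0.21635 m/s.
|V_P| = √(V_Px² + V_Py²) = 0.30464 m/s.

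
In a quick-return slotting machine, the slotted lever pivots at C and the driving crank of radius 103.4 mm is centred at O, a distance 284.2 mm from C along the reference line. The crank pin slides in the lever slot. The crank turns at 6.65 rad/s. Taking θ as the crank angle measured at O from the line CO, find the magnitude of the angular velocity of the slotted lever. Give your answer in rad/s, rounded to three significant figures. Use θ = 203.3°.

2.89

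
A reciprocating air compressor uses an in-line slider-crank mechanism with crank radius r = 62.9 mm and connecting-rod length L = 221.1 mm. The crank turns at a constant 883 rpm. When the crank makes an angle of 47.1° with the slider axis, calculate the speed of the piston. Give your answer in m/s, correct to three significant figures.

5.10

ω = 2π·883/60 = 92.47 rad/s
For an in-line slider-crank, x = r cosθ + √(L² − r² sin²θ), so v = −rω sinθ·[1 + r cosθ/√(L² − r² sin²θ)].
With r = 0.0629 m, L = 0.2211 m, θ = 47.1°: √(L² − r² sin²θ) = 0.21625 m.
v = −0.0629·92.47·0.73254·[1 + 0.0629·0.68072/0.21625] = -5.1042 m/s.
|v| = 5.1042 m/s.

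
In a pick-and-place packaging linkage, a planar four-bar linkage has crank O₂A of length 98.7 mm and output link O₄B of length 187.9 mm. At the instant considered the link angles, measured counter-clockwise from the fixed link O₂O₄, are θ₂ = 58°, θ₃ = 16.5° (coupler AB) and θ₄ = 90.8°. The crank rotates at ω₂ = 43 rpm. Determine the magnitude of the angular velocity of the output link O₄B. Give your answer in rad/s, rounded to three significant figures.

ω₂ = 4.503 rad/s (from 43 rpm).
Differentiating the loop-closure r₂e^{iθ₂}+r₃e^{iθ₃}=r₁+r₄e^{iθ₄} gives r₂ω₂e^{iθ₂}+r₃ω₃e^{iθ₃}=r₄ω₄e^{iθ₄}.
Eliminating the other unknown: ω₄ = r₂ω₂ sin(θ₂−θ₃) / [r₄ sin(θ₄−θ₃)].
Numerator sine = +0.66262; denominator sine = +0.96269.
Result = 0.0987·4.503·(+0.66262) / (0.1879·(+0.96269)) = +1.628 rad/s; magnitude 1.628 rad/s.

1.63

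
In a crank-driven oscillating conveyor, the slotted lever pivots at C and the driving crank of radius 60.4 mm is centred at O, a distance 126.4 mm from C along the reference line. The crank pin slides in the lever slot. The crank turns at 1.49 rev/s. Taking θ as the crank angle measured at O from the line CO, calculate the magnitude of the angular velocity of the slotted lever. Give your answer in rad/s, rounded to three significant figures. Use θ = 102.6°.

1.14

ω = 9.362 rad/s (from 1.49 rev/s).
Crank pin A relative to C: A = (d + r cosθ, r sinθ); lever angle φ = atan2(r sinθ, d + r cosθ).
Differentiating tanφ: φ̇ = rω(d cosθ + r)/(d² + r² + 2dr cosθ).
d² + r² + 2dr cosθ = |CA|² = 0.0162943 m²;  d cosθ + r = +0.032827 m.
|ω_lever| = |0.0604·9.362·+0.032827| / 0.0162943 = 1.1392 rad/s.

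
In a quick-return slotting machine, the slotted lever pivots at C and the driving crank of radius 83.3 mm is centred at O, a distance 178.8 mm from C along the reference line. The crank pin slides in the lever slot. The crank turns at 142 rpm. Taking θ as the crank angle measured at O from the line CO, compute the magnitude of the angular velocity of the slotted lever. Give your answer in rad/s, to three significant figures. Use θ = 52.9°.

ω = 14.87 rad/s (from 142 rpm).
Crank pin A relative to C: A = (d + r cosθ, r sinθ); lever angle φ = atan2(r sinθ, d + r cosθ).
Differentiating tanφ: φ̇ = rω(d cosθ + r)/(d² + r² + 2dr cosθ).
d² + r² + 2dr cosθ = |CA|² = 0.0568767 m²;  d cosθ + r = +0.19115 m.
|ω_lever| = |0.0833·14.87·+0.19115| / 0.0568767 = 4.163 rad/s.

4.16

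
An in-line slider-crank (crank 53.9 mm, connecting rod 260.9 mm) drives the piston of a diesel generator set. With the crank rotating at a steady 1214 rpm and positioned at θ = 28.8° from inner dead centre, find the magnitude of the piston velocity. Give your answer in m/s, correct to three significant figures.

ω = 2π·1214/60 = 127.1 rad/s
For an in-line slider-crank, x = r cosθ + √(L² − r² sin²θ), so v = −rω sinθ·[1 + r cosθ/√(L² − r² sin²θ)].
With r = 0.0539 m, L = 0.2609 m, θ = 28.8°: √(L² − r² sin²θ) = 0.2596 m.
v = −0.0539·127.1·0.48175·[1 + 0.0539·0.87631/0.2596] = -3.9017 m/s.
|v| = 3.9017 m/s.

3.90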